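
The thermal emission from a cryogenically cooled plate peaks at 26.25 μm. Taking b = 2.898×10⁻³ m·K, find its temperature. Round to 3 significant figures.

Wien's law gives T = b/λ_max = (2.898×10⁻³ m·K)/(2.625×10⁻⁵ m) = 110 K.

T ≈ 110 K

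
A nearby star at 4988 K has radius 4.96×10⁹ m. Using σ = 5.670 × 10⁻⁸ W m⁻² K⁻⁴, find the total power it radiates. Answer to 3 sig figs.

P ≈ 1.09×10²⁸ W

Surface area A = 4πR² = 4π(4.96×10⁹ m)² = 3.09153×10²⁰ m².
P = σAT⁴ = 5.670×10⁻⁸ × 3.09153×10²⁰ × (4988)⁴ = 1.09×10²⁸ W.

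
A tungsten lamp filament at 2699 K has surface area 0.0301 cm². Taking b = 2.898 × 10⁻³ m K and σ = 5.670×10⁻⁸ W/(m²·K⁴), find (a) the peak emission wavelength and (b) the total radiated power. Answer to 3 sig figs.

(a) λ_max = b/T = 2.898×10⁻³/2699 = 1.074×10⁻⁶ m = 1.07 μm.
Area A = 0.0301 cm² = 3.01×10⁻⁶ m².
(b) P = σAT⁴ = 5.670×10⁻⁸×3.01×10⁻⁶×(2699)⁴ = 9.06 W.

λ_max ≈ 1.07 μm; P ≈ 9.06 W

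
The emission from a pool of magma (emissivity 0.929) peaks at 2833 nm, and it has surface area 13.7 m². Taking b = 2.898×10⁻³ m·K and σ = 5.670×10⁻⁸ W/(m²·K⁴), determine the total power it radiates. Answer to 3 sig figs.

Wien's law: T = b/λ_max = 2.898×10⁻³/2.833×10⁻⁶ = 1022.94 K.
Area A = 13.7 m².
Then P = εσAT⁴ = 0.929×5.670×10⁻⁸×13.7×(1022.94)⁴ = 7.90×10⁵ W.

P ≈ 7.90×10⁵ W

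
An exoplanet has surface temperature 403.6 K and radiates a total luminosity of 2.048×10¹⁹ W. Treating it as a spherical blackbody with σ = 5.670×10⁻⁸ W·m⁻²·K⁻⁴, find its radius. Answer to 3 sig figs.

L = 4πR²σT⁴ ⇒ R = √(L/(4πσT⁴)).
σT⁴ = 1504.48 W/m², so R = √(2.048×10¹⁹/(4π×1504.48)) = 3.29×10⁷ m.

R ≈ 3.29×10⁷ m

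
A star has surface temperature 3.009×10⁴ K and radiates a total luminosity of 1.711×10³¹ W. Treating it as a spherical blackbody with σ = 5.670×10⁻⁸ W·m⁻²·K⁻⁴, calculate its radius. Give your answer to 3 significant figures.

R ≈ 5.41×10⁹ m

L = 4πR²σT⁴ ⇒ R = √(L/(4πσT⁴)).
σT⁴ = 4.64806×10¹⁰ W/m², so R = √(1.711×10³¹/(4π×4.64806×10¹⁰)) = 5.41×10⁹ m.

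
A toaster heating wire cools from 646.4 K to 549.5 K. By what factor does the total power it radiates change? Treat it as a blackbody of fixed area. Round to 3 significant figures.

P₂/P₁ ≈ 0.522

P ∝ T⁴, so P₂/P₁ = (T₂/T₁)⁴ = (549.5/646.4)⁴ = (0.850093)⁴ = 0.522.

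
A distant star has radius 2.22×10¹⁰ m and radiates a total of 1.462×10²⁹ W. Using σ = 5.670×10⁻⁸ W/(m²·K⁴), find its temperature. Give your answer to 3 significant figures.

T ≈ 4.52×10³ K

Surface area A = 4πR² = 4π(2.22×10¹⁰ m)² = 6.19321×10²¹ m².
P = σAT⁴ ⇒ T = (P/(σA))^(1/4) = (1.462×10²⁹/(5.670×10⁻⁸×6.19321×10²¹))^(1/4) = 4.52×10³ K.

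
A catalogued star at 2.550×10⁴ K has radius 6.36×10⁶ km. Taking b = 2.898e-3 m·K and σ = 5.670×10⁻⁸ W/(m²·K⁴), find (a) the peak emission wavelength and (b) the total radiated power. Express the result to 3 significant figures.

λ_max ≈ 114 nm; P ≈ 1.22×10³¹ W

(a) λ_max = b/T = 2.898×10⁻³/2.550×10⁴ = 1.136×10⁻⁷ m = 114 nm.
Surface area A = 4πR² = 4π(6.36×10⁹ m)² = 5.08305×10²⁰ m².
(b) P = σAT⁴ = 5.670×10⁻⁸×5.08305×10²⁰×(2.550×10⁴)⁴ = 1.22×10³¹ W.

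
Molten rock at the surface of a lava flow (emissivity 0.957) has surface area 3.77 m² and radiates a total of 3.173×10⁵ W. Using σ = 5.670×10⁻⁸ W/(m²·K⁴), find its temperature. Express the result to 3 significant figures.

Area A = 3.77 m².
P = εσAT⁴ ⇒ T = (P/(εσA))^(1/4) = (3.173×10⁵/(0.957×5.670×10⁻⁸×3.77))^(1/4) = 1.12×10³ K.

T ≈ 1.12×10³ K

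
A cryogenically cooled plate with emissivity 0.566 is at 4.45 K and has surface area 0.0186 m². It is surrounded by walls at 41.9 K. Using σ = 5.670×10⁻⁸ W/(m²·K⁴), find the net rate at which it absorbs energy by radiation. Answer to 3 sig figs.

Net gain ≈ 1.84×10⁻³ W

Area A = 0.0186 m².
Net radiated power P_net = εσA(T⁴ − T₀⁴) = 0.566×5.670×10⁻⁸×0.0186×(4.45⁴ − 41.9⁴).
T⁴ − T₀⁴ = 392.139 − 3.08217×10⁶ = -3.08178×10⁶ K⁴, so P_net = -1.84×10⁻³ W — negative, meaning a net gain of 1.84×10⁻³ W.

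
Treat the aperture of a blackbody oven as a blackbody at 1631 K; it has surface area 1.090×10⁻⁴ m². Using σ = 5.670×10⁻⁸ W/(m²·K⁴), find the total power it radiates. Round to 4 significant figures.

P ≈ 43.73 W

Area A = 1.090×10⁻⁴ m².
P = σAT⁴ = 5.670×10⁻⁸ × 1.090×10⁻⁴ × (1631)⁴ = 43.73 W.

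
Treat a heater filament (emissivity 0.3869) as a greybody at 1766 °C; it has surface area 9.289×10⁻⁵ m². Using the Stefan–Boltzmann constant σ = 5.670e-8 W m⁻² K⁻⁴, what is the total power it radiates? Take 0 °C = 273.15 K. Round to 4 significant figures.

T = 1766 °C + 273.15 = 2039.15 K.
Area A = 9.289×10⁻⁵ m².
P = εσAT⁴ = 0.3869 × 5.670×10⁻⁸ × 9.289×10⁻⁵ × (2039.15)⁴ = 35.23 W.

P ≈ 35.23 W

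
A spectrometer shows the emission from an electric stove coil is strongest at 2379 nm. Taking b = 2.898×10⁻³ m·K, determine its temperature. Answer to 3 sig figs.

Wien's law gives T = b/λ_max = (2.898×10⁻³ m·K)/(2.379×10⁻⁶ m) = 1.22×10³ K.

T ≈ 1.22×10³ K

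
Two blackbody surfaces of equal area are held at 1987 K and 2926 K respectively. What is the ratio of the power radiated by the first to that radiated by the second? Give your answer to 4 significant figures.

With equal areas, P₁/P₂ = (T₁/T₂)⁴ = (1987/2926)⁴ = 0.2127.

P₁/P₂ ≈ 0.2127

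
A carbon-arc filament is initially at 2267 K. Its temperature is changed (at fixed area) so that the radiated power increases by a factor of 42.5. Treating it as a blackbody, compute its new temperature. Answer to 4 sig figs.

T₂ ≈ 5788 K

P ∝ T⁴, so T₂/T₁ = (P₂/P₁)^(1/4) = (42.5)^(1/4) = 2.55327.
T₂ = 2267 × 2.55327 = 5788 K.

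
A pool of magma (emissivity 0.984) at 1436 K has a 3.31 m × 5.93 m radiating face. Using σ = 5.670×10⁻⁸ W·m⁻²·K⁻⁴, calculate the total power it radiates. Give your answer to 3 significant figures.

Area A = 3.31 × 5.93 = 19.6283 m².
P = εσAT⁴ = 0.984 × 5.670×10⁻⁸ × 19.6283 × (1436)⁴ = 4.66×10⁶ W.

P ≈ 4.66×10⁶ W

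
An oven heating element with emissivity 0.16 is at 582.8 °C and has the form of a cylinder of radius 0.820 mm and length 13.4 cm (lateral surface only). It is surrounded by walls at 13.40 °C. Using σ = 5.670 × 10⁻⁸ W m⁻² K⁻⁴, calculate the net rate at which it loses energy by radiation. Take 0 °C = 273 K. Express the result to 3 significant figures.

Net loss ≈ 3.32 W

T = 582.8 °C + 273 = 855.8 K.
Surroundings: T = 13.40 °C + 273 = 286.40 K.
Lateral area A = 2πrL = 2π×8.20×10⁻⁴×0.134 = 6.90396×10⁻⁴ m².
Net radiated power P_net = εσA(T⁴ − T₀⁴) = 0.16×5.670×10⁻⁸×6.90396×10⁻⁴×(855.8⁴ − 286.40⁴).
T⁴ − T₀⁴ = 5.36400×10¹¹ − 6.72809×10⁹ = 5.29672×10¹¹ K⁴, so P_net = 3.32 W.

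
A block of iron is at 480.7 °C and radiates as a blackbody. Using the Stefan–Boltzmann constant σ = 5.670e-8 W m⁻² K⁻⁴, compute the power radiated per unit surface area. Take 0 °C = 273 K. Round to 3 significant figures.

T = 480.7 °C + 273 = 753.7 K.
Stefan–Boltzmann: I = σT⁴ = 5.670×10⁻⁸ × (753.7)⁴ = 1.83×10⁴ W/m².

I ≈ 1.83×10⁴ W/m²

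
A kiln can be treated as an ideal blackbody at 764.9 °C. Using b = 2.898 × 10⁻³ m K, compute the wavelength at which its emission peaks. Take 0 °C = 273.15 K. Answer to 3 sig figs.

T = 764.9 °C + 273.15 = 1038.05 K.
Wien's displacement law: λ_max = b/T = (2.898×10⁻³ m·K)/(1038.05 K) = 2.792×10⁻⁶ m.
That is 2.79 μm, in the infrared range.

λ_max ≈ 2.79 μm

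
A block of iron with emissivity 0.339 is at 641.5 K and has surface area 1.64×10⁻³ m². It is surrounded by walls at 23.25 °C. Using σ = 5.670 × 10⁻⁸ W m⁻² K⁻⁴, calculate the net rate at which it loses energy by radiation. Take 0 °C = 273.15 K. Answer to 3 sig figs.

Surroundings: T = 23.25 °C + 273.15 = 296.40 K.
Area A = 1.64×10⁻³ m².
Net radiated power P_net = εσA(T⁴ − T₀⁴) = 0.339×5.670×10⁻⁸×1.64×10⁻³×(641.5⁴ − 296.40⁴).
T⁴ − T₀⁴ = 1.69351×10¹¹ − 7.71814×10⁹ = 1.61633×10¹¹ K⁴, so P_net = 5.10 W.

Net loss ≈ 5.10 W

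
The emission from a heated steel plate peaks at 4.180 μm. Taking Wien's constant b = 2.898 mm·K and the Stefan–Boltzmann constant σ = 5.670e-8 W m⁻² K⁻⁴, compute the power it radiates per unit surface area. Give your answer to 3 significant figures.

Wien's law: T = b/λ_max = 2.898×10⁻³/4.180×10⁻⁶ = 693.301 K.
Then I = σT⁴ = 5.670×10⁻⁸×(693.301)⁴ = 1.31×10⁴ W/m².

I ≈ 1.31×10⁴ W/m²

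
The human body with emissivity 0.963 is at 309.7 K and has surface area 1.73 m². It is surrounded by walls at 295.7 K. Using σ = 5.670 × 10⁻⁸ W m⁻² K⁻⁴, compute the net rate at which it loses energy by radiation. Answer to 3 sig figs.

Net loss ≈ 147 W

Area A = 1.73 m².
Net radiated power P_net = εσA(T⁴ − T₀⁴) = 0.963×5.670×10⁻⁸×1.73×(309.7⁴ − 295.7⁴).
T⁴ − T₀⁴ = 9.19951×10⁹ − 7.64549×10⁹ = 1.55402×10⁹ K⁴, so P_net = 147 W.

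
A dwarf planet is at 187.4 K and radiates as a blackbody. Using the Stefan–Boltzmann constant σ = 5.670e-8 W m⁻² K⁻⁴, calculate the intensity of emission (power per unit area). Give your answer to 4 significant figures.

Stefan–Boltzmann: I = σT⁴ = 5.670×10⁻⁸ × (187.4)⁴ = 69.93 W/m².

I ≈ 69.93 W/m²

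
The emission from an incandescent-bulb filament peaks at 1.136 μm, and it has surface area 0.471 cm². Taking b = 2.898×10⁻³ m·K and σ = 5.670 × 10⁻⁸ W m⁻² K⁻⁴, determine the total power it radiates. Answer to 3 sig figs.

P ≈ 113 W

Wien's law: T = b/λ_max = 2.898×10⁻³/1.136×10⁻⁶ = 2551.06 K.
Area A = 0.471 cm² = 4.71×10⁻⁵ m².
Then P = σAT⁴ = 5.670×10⁻⁸×4.71×10⁻⁵×(2551.06)⁴ = 113 W.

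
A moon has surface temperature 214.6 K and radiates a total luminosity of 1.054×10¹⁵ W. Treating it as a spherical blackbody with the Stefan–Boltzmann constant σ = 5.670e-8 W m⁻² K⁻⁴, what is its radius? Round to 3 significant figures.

L = 4πR²σT⁴ ⇒ R = √(L/(4πσT⁴)).
σT⁴ = 120.255 W/m², so R = √(1.054×10¹⁵/(4π×120.255)) = 8.35×10⁵ m.

R ≈ 8.35×10⁵ m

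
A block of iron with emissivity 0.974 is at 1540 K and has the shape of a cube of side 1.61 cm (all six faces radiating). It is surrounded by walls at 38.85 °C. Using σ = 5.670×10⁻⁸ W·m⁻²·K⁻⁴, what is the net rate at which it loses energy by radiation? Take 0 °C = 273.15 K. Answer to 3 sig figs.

Net loss ≈ 482 W

Surroundings: T = 38.85 °C + 273.15 = 312.00 K.
Area A = 6s² = 6×(0.0161 m)² = 1.55526×10⁻³ m².
Net radiated power P_net = εσA(T⁴ − T₀⁴) = 0.974×5.670×10⁻⁸×1.55526×10⁻³×(1540⁴ − 312.00⁴).
T⁴ − T₀⁴ = 5.62449×10¹² − 9.47585×10⁹ = 5.61501×10¹² K⁴, so P_net = 482 W.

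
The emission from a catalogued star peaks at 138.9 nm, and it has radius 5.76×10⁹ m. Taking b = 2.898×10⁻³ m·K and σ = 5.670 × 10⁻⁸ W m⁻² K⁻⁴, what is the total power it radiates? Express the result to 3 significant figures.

P ≈ 4.48×10³⁰ W

Wien's law: T = b/λ_max = 2.898×10⁻³/1.389×10⁻⁷ = 20863.9 K.
Surface area A = 4πR² = 4π(5.76×10⁹ m)² = 4.16922×10²⁰ m².
Then P = σAT⁴ = 5.670×10⁻⁸×4.16922×10²⁰×(20863.9)⁴ = 4.48×10³⁰ W.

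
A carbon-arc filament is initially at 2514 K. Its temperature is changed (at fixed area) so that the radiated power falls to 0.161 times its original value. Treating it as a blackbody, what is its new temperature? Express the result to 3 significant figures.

P ∝ T⁴, so T₂/T₁ = (P₂/P₁)^(1/4) = (0.161)^(1/4) = 0.633441.
T₂ = 2514 × 0.633441 = 1.59×10³ K.

T₂ ≈ 1.59×10³ K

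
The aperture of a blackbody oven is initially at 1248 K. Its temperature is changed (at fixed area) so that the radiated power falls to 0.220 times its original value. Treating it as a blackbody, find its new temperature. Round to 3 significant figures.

P ∝ T⁴, so T₂/T₁ = (P₂/P₁)^(1/4) = (0.220)^(1/4) = 0.684866.
T₂ = 1248 × 0.684866 = 855 K.

T₂ ≈ 855 K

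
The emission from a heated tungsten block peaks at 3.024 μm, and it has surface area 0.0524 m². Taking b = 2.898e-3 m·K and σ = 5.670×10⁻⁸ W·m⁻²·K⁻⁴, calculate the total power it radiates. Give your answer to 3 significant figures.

Wien's law: T = b/λ_max = 2.898×10⁻³/3.024×10⁻⁶ = 958.333 K.
Area A = 0.0524 m².
Then P = σAT⁴ = 5.670×10⁻⁸×0.0524×(958.333)⁴ = 2.51×10³ W.

P ≈ 2.51×10³ W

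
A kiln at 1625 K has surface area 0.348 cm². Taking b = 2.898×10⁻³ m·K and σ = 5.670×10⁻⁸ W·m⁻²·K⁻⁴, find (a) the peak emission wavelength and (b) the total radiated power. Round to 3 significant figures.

λ_max ≈ 1.78 μm; P ≈ 13.8 W

(a) λ_max = b/T = 2.898×10⁻³/1625 = 1.783×10⁻⁶ m = 1.78 μm.
Area A = 0.348 cm² = 3.48×10⁻⁵ m².
(b) P = σAT⁴ = 5.670×10⁻⁸×3.48×10⁻⁵×(1625)⁴ = 13.8 W.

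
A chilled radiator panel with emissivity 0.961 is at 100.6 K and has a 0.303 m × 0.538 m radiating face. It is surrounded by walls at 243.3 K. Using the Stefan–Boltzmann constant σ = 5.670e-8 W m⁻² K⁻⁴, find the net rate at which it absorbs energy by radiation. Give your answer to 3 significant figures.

Area A = 0.303 × 0.538 = 0.163014 m².
Net radiated power P_net = εσA(T⁴ − T₀⁴) = 0.961×5.670×10⁻⁸×0.163014×(100.6⁴ − 243.3⁴).
T⁴ − T₀⁴ = 1.02422×10⁸ − 3.50404×10⁹ = -3.40162×10⁹ K⁴, so P_net = -30.2 W — negative, meaning a net gain of 30.2 W.

Net gain ≈ 30.2 W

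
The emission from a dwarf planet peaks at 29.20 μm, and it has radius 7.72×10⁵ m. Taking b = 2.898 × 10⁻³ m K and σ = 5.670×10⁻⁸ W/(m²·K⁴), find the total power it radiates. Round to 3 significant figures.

Wien's law: T = b/λ_max = 2.898×10⁻³/2.920×10⁻⁵ = 99.2466 K.
Surface area A = 4πR² = 4π(7.72×10⁵ m)² = 7.48936×10¹² m².
Then P = σAT⁴ = 5.670×10⁻⁸×7.48936×10¹²×(99.2466)⁴ = 4.12×10¹³ W.

P ≈ 4.12×10¹³ W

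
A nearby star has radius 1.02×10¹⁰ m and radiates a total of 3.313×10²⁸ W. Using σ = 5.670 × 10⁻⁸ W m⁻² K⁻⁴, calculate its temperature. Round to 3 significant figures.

T ≈ 4.60×10³ K

Surface area A = 4πR² = 4π(1.02×10¹⁰ m)² = 1.30741×10²¹ m².
P = σAT⁴ ⇒ T = (P/(σA))^(1/4) = (3.313×10²⁸/(5.670×10⁻⁸×1.30741×10²¹))^(1/4) = 4.60×10³ K.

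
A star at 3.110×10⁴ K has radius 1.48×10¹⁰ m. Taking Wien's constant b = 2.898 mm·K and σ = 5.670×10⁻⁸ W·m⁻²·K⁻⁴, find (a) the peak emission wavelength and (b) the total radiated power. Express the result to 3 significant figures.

λ_max ≈ 93.2 nm; P ≈ 1.46×10³² W

(a) λ_max = b/T = 2.898×10⁻³/3.110×10⁴ = 9.318×10⁻⁸ m = 93.2 nm.
Surface area A = 4πR² = 4π(1.48×10¹⁰ m)² = 2.75254×10²¹ m².
(b) P = σAT⁴ = 5.670×10⁻⁸×2.75254×10²¹×(3.110×10⁴)⁴ = 1.46×10³² W.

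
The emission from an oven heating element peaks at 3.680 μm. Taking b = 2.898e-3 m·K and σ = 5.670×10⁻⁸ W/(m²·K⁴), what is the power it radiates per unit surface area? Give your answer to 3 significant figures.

I ≈ 2.18×10⁴ W/m²

Wien's law: T = b/λ_max = 2.898×10⁻³/3.680×10⁻⁶ = 787.500 K.
Then I = σT⁴ = 5.670×10⁻⁸×(787.500)⁴ = 2.18×10⁴ W/m².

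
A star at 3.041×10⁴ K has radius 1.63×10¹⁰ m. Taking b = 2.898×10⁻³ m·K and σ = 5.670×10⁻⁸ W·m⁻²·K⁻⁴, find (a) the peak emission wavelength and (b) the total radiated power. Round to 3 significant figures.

λ_max ≈ 95.3 nm; P ≈ 1.62×10³² W

(a) λ_max = b/T = 2.898×10⁻³/3.041×10⁴ = 9.530×10⁻⁸ m = 95.3 nm.
Surface area A = 4πR² = 4π(1.63×10¹⁰ m)² = 3.33876×10²¹ m².
(b) P = σAT⁴ = 5.670×10⁻⁸×3.33876×10²¹×(3.041×10⁴)⁴ = 1.62×10³² W.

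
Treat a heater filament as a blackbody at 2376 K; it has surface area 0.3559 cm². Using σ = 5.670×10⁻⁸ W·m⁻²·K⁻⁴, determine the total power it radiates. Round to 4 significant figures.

P ≈ 64.31 W

Area A = 0.3559 cm² = 3.559×10⁻⁵ m².
P = σAT⁴ = 5.670×10⁻⁸ × 3.559×10⁻⁵ × (2376)⁴ = 64.31 W.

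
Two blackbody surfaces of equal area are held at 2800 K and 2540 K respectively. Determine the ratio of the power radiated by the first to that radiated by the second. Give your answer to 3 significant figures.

P₁/P₂ ≈ 1.48

With equal areas, P₁/P₂ = (T₁/T₂)⁴ = (2800/2540)⁴ = 1.48.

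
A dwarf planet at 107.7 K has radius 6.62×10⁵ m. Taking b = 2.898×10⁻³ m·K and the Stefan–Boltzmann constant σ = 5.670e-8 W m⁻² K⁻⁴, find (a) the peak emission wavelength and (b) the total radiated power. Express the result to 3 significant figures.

λ_max ≈ 26.9 μm; P ≈ 4.20×10¹³ W

(a) λ_max = b/T = 2.898×10⁻³/107.7 = 2.691×10⁻⁵ m = 26.9 μm.
Surface area A = 4πR² = 4π(6.62×10⁵ m)² = 5.50714×10¹² m².
(b) P = σAT⁴ = 5.670×10⁻⁸×5.50714×10¹²×(107.7)⁴ = 4.20×10¹³ W.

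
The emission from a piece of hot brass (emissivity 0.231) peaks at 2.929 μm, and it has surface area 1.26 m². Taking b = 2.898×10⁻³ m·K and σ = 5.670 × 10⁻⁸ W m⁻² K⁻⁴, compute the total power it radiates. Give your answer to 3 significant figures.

Wien's law: T = b/λ_max = 2.898×10⁻³/2.929×10⁻⁶ = 989.416 K.
Area A = 1.26 m².
Then P = εσAT⁴ = 0.231×5.670×10⁻⁸×1.26×(989.416)⁴ = 1.58×10⁴ W.

P ≈ 1.58×10⁴ W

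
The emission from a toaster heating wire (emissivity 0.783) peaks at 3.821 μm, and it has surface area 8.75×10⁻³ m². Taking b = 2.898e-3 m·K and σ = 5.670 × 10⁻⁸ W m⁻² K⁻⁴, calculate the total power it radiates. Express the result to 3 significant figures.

Wien's law: T = b/λ_max = 2.898×10⁻³/3.821×10⁻⁶ = 758.440 K.
Area A = 8.75×10⁻³ m².
Then P = εσAT⁴ = 0.783×5.670×10⁻⁸×8.75×10⁻³×(758.440)⁴ = 129 W.

P ≈ 129 W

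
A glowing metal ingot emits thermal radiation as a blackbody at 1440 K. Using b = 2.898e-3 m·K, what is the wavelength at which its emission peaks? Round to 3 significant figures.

Wien's displacement law: λ_max = b/T = (2.898×10⁻³ m·K)/(1440 K) = 2.012×10⁻⁶ m.
That is 2.01×10³ nm, in the infrared range.

λ_max ≈ 2.01×10³ nm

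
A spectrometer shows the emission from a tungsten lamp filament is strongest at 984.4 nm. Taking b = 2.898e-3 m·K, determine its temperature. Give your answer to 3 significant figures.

Wien's law gives T = b/λ_max = (2.898×10⁻³ m·K)/(9.844×10⁻⁷ m) = 2.94×10³ K.

T ≈ 2.94×10³ K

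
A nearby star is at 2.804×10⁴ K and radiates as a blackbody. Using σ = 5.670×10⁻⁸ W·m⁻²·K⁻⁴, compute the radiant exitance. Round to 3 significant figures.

I ≈ 3.51×10¹⁰ W/m²

Stefan–Boltzmann: I = σT⁴ = 5.670×10⁻⁸ × (2.804×10⁴)⁴ = 3.51×10¹⁰ W/m².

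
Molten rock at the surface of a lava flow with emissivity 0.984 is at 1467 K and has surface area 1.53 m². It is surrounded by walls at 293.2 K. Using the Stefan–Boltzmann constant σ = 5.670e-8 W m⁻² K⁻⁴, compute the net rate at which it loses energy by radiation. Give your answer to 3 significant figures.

Area A = 1.53 m².
Net radiated power P_net = εσA(T⁴ − T₀⁴) = 0.984×5.670×10⁻⁸×1.53×(1467⁴ − 293.2⁴).
T⁴ − T₀⁴ = 4.63149×10¹² − 7.39019×10⁹ = 4.62410×10¹² K⁴, so P_net = 3.95×10⁵ W.

Net loss ≈ 3.95×10⁵ W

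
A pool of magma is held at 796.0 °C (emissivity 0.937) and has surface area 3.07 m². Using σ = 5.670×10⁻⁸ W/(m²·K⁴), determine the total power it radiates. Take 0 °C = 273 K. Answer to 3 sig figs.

P ≈ 2.13×10⁵ W

T = 796.0 °C + 273 = 1069.0 K.
Area A = 3.07 m².
P = εσAT⁴ = 0.937 × 5.670×10⁻⁸ × 3.07 × (1069.0)⁴ = 2.13×10⁵ W.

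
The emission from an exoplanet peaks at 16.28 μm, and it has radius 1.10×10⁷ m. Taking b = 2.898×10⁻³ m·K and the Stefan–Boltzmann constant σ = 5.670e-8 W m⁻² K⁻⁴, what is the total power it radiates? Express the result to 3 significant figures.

P ≈ 8.66×10¹⁶ W

Wien's law: T = b/λ_max = 2.898×10⁻³/1.628×10⁻⁵ = 178.010 K.
Surface area A = 4πR² = 4π(1.10×10⁷ m)² = 1.52053×10¹⁵ m².
Then P = σAT⁴ = 5.670×10⁻⁸×1.52053×10¹⁵×(178.010)⁴ = 8.66×10¹⁶ W.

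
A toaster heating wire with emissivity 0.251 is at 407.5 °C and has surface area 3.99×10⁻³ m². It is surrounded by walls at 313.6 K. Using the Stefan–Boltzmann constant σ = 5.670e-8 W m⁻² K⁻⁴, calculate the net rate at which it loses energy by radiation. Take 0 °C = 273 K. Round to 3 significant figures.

T = 407.5 °C + 273 = 680.5 K.
Area A = 3.99×10⁻³ m².
Net radiated power P_net = εσA(T⁴ − T₀⁴) = 0.251×5.670×10⁻⁸×3.99×10⁻³×(680.5⁴ − 313.6⁴).
T⁴ − T₀⁴ = 2.14443×10¹¹ − 9.67173×10⁹ = 2.04771×10¹¹ K⁴, so P_net = 11.6 W.

Net loss ≈ 11.6 W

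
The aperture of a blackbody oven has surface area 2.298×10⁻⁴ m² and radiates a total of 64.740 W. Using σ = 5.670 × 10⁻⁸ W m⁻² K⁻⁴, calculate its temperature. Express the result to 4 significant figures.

Area A = 2.298×10⁻⁴ m².
P = σAT⁴ ⇒ T = (P/(σA))^(1/4) = (64.740/(5.670×10⁻⁸×2.298×10⁻⁴))^(1/4) = 1493 K.

T ≈ 1493 K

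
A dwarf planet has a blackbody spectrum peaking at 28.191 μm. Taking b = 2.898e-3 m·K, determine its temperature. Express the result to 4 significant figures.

T ≈ 102.8 K

Wien's law gives T = b/λ_max = (2.898×10⁻³ m·K)/(2.8191×10⁻⁵ m) = 102.8 K.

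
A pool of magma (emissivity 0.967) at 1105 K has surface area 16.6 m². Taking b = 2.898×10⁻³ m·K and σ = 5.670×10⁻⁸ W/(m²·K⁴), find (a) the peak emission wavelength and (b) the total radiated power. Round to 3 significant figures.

(a) λ_max = b/T = 2.898×10⁻³/1105 = 2.623×10⁻⁶ m = 2.62 μm.
Area A = 16.6 m².
(b) P = εσAT⁴ = 0.967×5.670×10⁻⁸×16.6×(1105)⁴ = 1.36×10⁶ W.

λ_max ≈ 2.62 μm; P ≈ 1.36×10⁶ W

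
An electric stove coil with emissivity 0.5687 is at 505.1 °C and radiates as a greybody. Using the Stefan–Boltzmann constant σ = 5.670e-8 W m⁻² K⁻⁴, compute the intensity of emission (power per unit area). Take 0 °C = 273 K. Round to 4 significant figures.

T = 505.1 °C + 273 = 778.1 K.
Stefan–Boltzmann: I = εσT⁴ = 0.5687 × 5.670×10⁻⁸ × (778.1)⁴ = 1.182×10⁴ W/m².

I ≈ 1.182×10⁴ W/m²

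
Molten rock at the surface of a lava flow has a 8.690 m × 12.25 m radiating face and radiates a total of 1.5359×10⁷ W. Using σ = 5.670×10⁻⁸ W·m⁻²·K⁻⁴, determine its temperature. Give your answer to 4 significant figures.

T ≈ 1263 K

Area A = 8.690 × 12.25 = 106.453 m².
P = σAT⁴ ⇒ T = (P/(σA))^(1/4) = (1.5359×10⁷/(5.670×10⁻⁸×106.453))^(1/4) = 1263 K.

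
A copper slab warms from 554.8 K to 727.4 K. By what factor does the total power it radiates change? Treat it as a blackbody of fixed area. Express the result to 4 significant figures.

P ∝ T⁴, so P₂/P₁ = (T₂/T₁)⁴ = (727.4/554.8)⁴ = (1.31110)⁴ = 2.955.

P₂/P₁ ≈ 2.955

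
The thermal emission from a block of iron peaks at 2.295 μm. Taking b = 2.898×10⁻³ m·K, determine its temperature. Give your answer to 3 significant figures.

Wien's law gives T = b/λ_max = (2.898×10⁻³ m·K)/(2.295×10⁻⁶ m) = 1.26×10³ K.

T ≈ 1.26×10³ K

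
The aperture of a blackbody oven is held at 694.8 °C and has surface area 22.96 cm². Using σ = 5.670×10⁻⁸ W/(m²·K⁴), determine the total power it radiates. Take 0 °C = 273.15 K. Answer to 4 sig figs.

T = 694.8 °C + 273.15 = 967.95 K.
Area A = 22.96 cm² = 2.296×10⁻³ m².
P = σAT⁴ = 5.670×10⁻⁸ × 2.296×10⁻³ × (967.95)⁴ = 114.3 W.

P ≈ 114.3 W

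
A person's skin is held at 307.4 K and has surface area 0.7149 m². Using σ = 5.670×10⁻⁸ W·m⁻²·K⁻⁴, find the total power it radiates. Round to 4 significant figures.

P ≈ 361.9 W

Area A = 0.7149 m².
P = σAT⁴ = 5.670×10⁻⁸ × 0.7149 × (307.4)⁴ = 361.9 W.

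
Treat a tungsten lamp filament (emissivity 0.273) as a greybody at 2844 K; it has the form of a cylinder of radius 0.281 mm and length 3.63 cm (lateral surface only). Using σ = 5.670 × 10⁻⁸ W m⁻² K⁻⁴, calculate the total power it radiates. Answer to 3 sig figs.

P ≈ 64.9 W

Lateral area A = 2πrL = 2π×2.81×10⁻⁴×0.0363 = 6.40904×10⁻⁵ m².
P = εσAT⁴ = 0.273 × 5.670×10⁻⁸ × 6.40904×10⁻⁵ × (2844)⁴ = 64.9 W.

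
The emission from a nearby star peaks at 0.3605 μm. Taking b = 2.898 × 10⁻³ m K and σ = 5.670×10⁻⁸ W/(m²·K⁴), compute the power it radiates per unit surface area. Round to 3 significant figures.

Wien's law: T = b/λ_max = 2.898×10⁻³/3.605×10⁻⁷ = 8038.83 K.
Then I = σT⁴ = 5.670×10⁻⁸×(8038.83)⁴ = 2.37×10⁸ W/m².

I ≈ 2.37×10⁸ W/m²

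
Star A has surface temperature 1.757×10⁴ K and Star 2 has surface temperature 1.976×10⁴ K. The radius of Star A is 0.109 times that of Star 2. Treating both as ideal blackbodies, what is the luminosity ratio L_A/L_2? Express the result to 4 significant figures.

L_A/L_2 ≈ 7.427×10⁻³

L ∝ R²T⁴, so L_A/L_2 = (R_A/R_2)²(T_A/T_2)⁴ = (0.109)² × (1.757×10⁴/1.976×10⁴)⁴ = 0.011881 × 0.625085 = 7.427×10⁻³.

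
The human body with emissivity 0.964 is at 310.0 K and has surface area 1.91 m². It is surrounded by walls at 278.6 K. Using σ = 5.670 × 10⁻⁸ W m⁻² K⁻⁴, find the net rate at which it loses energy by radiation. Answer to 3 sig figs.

Net loss ≈ 335 W

Area A = 1.91 m².
Net radiated power P_net = εσA(T⁴ − T₀⁴) = 0.964×5.670×10⁻⁸×1.91×(310.0⁴ − 278.6⁴).
T⁴ − T₀⁴ = 9.23521×10⁹ − 6.02455×10⁹ = 3.21066×10⁹ K⁴, so P_net = 335 W.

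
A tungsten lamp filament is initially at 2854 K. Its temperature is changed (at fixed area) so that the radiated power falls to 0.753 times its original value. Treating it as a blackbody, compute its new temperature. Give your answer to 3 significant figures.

P ∝ T⁴, so T₂/T₁ = (P₂/P₁)^(1/4) = (0.753)^(1/4) = 0.931534.
T₂ = 2854 × 0.931534 = 2.66×10³ K.

T₂ ≈ 2.66×10³ K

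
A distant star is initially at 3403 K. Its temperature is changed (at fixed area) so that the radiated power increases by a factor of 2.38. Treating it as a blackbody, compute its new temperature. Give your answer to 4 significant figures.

T₂ ≈ 4227 K

P ∝ T⁴, so T₂/T₁ = (P₂/P₁)^(1/4) = (2.38)^(1/4) = 1.24206.
T₂ = 3403 × 1.24206 = 4227 K.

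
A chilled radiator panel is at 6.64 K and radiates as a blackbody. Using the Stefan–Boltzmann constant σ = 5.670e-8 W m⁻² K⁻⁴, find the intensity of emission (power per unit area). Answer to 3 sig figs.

Stefan–Boltzmann: I = σT⁴ = 5.670×10⁻⁸ × (6.64)⁴ = 1.10×10⁻⁴ W/m².

I ≈ 1.10×10⁻⁴ W/m²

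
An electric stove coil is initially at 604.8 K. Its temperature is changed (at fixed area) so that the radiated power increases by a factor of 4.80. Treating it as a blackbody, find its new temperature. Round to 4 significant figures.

P ∝ T⁴, so T₂/T₁ = (P₂/P₁)^(1/4) = (4.80)^(1/4) = 1.48017.
T₂ = 604.8 × 1.48017 = 895.2 K.

T₂ ≈ 895.2 K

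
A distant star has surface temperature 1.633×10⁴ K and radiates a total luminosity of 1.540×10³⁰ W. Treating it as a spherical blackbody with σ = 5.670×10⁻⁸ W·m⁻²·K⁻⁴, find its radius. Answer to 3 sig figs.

R ≈ 5.51×10⁹ m

L = 4πR²σT⁴ ⇒ R = √(L/(4πσT⁴)).
σT⁴ = 4.03207×10⁹ W/m², so R = √(1.540×10³⁰/(4π×4.03207×10⁹)) = 5.51×10⁹ m.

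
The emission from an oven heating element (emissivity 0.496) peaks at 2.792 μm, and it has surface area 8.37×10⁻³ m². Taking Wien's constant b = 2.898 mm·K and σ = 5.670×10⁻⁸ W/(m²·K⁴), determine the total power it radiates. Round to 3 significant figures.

P ≈ 273 W

Wien's law: T = b/λ_max = 2.898×10⁻³/2.792×10⁻⁶ = 1037.97 K.
Area A = 8.37×10⁻³ m².
Then P = εσAT⁴ = 0.496×5.670×10⁻⁸×8.37×10⁻³×(1037.97)⁴ = 273 W.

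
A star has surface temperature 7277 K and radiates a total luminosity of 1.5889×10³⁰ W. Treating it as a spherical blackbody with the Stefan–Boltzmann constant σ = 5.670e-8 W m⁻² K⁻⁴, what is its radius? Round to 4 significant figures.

L = 4πR²σT⁴ ⇒ R = √(L/(4πσT⁴)).
σT⁴ = 1.58998×10⁸ W/m², so R = √(1.5889×10³⁰/(4π×1.58998×10⁸)) = 2.820×10¹⁰ m.

R ≈ 2.820×10¹⁰ m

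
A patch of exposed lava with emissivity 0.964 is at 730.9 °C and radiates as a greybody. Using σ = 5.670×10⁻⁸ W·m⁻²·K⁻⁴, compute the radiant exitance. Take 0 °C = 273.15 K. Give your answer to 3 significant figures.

I ≈ 5.55×10⁴ W/m²

T = 730.9 °C + 273.15 = 1004.05 K.
Stefan–Boltzmann: I = εσT⁴ = 0.964 × 5.670×10⁻⁸ × (1004.05)⁴ = 5.55×10⁴ W/m².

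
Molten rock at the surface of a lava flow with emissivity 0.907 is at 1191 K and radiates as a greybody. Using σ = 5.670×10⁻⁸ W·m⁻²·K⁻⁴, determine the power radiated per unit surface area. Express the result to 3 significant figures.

Stefan–Boltzmann: I = εσT⁴ = 0.907 × 5.670×10⁻⁸ × (1191)⁴ = 1.03×10⁵ W/m².

I ≈ 1.03×10⁵ W/m²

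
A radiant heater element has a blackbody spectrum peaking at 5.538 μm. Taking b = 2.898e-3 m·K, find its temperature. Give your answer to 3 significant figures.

Wien's law gives T = b/λ_max = (2.898×10⁻³ m·K)/(5.538×10⁻⁶ m) = 523 K.

T ≈ 523 K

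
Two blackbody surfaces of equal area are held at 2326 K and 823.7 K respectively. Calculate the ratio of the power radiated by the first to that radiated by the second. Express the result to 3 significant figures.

P₁/P₂ ≈ 63.6

With equal areas, P₁/P₂ = (T₁/T₂)⁴ = (2326/823.7)⁴ = 63.6.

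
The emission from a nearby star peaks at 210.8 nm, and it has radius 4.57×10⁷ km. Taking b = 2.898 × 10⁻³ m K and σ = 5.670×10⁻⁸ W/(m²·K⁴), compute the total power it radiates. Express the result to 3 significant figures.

Wien's law: T = b/λ_max = 2.898×10⁻³/2.108×10⁻⁷ = 13747.6 K.
Surface area A = 4πR² = 4π(4.57×10¹⁰ m)² = 2.62447×10²² m².
Then P = σAT⁴ = 5.670×10⁻⁸×2.62447×10²²×(13747.6)⁴ = 5.32×10³¹ W.

P ≈ 5.32×10³¹ W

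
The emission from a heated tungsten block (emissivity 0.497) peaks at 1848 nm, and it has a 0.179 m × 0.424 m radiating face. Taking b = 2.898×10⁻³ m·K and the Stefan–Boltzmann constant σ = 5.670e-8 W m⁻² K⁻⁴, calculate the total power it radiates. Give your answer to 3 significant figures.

Wien's law: T = b/λ_max = 2.898×10⁻³/1.848×10⁻⁶ = 1568.18 K.
Area A = 0.179 × 0.424 = 0.075896 m².
Then P = εσAT⁴ = 0.497×5.670×10⁻⁸×0.075896×(1568.18)⁴ = 1.29×10⁴ W.

P ≈ 1.29×10⁴ W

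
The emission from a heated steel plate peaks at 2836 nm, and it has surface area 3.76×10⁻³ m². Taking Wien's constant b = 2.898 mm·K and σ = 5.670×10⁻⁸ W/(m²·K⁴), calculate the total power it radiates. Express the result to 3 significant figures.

Wien's law: T = b/λ_max = 2.898×10⁻³/2.836×10⁻⁶ = 1021.86 K.
Area A = 3.76×10⁻³ m².
Then P = σAT⁴ = 5.670×10⁻⁸×3.76×10⁻³×(1021.86)⁴ = 232 W.

P ≈ 232 W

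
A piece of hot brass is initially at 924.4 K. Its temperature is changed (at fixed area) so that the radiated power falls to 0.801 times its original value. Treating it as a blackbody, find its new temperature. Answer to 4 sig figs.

P ∝ T⁴, so T₂/T₁ = (P₂/P₁)^(1/4) = (0.801)^(1/4) = 0.946037.
T₂ = 924.4 × 0.946037 = 874.5 K.

T₂ ≈ 874.5 K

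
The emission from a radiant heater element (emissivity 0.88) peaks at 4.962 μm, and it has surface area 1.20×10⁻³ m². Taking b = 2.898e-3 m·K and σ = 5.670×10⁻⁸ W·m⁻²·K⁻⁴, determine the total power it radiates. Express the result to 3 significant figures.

P ≈ 6.97 W

Wien's law: T = b/λ_max = 2.898×10⁻³/4.962×10⁻⁶ = 584.039 K.
Area A = 1.20×10⁻³ m².
Then P = εσAT⁴ = 0.88×5.670×10⁻⁸×1.20×10⁻³×(584.039)⁴ = 6.97 W.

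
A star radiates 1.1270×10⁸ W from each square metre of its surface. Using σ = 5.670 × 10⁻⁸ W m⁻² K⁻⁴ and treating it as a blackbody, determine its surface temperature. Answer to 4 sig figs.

T ≈ 6677 K

I = σT⁴, so T = (I/σ)^(1/4) = (1.1270×10⁸/(5.670×10⁻⁸))^(1/4) = 6677 K.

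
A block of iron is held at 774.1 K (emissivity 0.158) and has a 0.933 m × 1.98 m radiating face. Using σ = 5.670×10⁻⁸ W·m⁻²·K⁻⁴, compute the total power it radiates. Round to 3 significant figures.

Area A = 0.933 × 1.98 = 1.84734 m².
P = εσAT⁴ = 0.158 × 5.670×10⁻⁸ × 1.84734 × (774.1)⁴ = 5.94×10³ W.

P ≈ 5.94×10³ W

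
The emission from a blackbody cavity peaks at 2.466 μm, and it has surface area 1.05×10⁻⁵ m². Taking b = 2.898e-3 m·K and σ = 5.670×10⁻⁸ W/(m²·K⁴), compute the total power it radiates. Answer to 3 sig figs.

P ≈ 1.14 W

Wien's law: T = b/λ_max = 2.898×10⁻³/2.466×10⁻⁶ = 1175.18 K.
Area A = 1.05×10⁻⁵ m².
Then P = σAT⁴ = 5.670×10⁻⁸×1.05×10⁻⁵×(1175.18)⁴ = 1.14 W.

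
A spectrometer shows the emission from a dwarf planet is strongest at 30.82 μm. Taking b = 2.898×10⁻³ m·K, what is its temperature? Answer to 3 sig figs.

Wien's law gives T = b/λ_max = (2.898×10⁻³ m·K)/(3.082×10⁻⁵ m) = 94.0 K.

T ≈ 94.0 K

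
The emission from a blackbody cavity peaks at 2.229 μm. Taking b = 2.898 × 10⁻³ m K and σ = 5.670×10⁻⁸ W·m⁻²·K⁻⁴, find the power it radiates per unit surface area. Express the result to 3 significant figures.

Wien's law: T = b/λ_max = 2.898×10⁻³/2.229×10⁻⁶ = 1300.13 K.
Then I = σT⁴ = 5.670×10⁻⁸×(1300.13)⁴ = 1.62×10⁵ W/m².

I ≈ 1.62×10⁵ W/m²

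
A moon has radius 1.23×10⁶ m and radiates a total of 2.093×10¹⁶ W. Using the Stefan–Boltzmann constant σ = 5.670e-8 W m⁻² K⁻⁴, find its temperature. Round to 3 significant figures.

T ≈ 373 K

Surface area A = 4πR² = 4π(1.23×10⁶ m)² = 1.90117×10¹³ m².
P = σAT⁴ ⇒ T = (P/(σA))^(1/4) = (2.093×10¹⁶/(5.670×10⁻⁸×1.90117×10¹³))^(1/4) = 373 K.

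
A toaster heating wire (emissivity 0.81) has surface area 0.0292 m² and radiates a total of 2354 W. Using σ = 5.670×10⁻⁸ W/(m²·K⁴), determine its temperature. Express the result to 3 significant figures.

Area A = 0.0292 m².
P = εσAT⁴ ⇒ T = (P/(εσA))^(1/4) = (2354/(0.81×5.670×10⁻⁸×0.0292))^(1/4) = 1.15×10³ K.

T ≈ 1.15×10³ K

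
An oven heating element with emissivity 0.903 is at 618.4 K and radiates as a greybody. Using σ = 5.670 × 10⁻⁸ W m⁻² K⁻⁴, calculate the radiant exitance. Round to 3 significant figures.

I ≈ 7.49×10³ W/m²

Stefan–Boltzmann: I = εσT⁴ = 0.903 × 5.670×10⁻⁸ × (618.4)⁴ = 7.49×10³ W/m².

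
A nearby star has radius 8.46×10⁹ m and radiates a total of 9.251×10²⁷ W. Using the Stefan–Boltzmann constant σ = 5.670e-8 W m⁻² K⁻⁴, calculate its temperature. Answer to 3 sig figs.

T ≈ 3.67×10³ K

Surface area A = 4πR² = 4π(8.46×10⁹ m)² = 8.99395×10²⁰ m².
P = σAT⁴ ⇒ T = (P/(σA))^(1/4) = (9.251×10²⁷/(5.670×10⁻⁸×8.99395×10²⁰))^(1/4) = 3.67×10³ K.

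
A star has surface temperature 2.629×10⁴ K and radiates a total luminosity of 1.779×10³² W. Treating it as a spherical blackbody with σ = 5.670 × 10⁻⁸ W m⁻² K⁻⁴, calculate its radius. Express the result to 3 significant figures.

R ≈ 2.29×10¹⁰ m

L = 4πR²σT⁴ ⇒ R = √(L/(4πσT⁴)).
σT⁴ = 2.70860×10¹⁰ W/m², so R = √(1.779×10³²/(4π×2.70860×10¹⁰)) = 2.29×10¹⁰ m.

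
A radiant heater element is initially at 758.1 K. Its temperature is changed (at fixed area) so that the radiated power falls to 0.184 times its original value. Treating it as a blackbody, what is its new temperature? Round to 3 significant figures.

P ∝ T⁴, so T₂/T₁ = (P₂/P₁)^(1/4) = (0.184)^(1/4) = 0.654944.
T₂ = 758.1 × 0.654944 = 497 K.

T₂ ≈ 497 K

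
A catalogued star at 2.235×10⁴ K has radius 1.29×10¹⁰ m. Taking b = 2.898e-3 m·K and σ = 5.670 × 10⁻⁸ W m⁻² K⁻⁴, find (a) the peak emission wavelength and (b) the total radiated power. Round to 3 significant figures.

λ_max ≈ 130 nm; P ≈ 2.96×10³¹ W

(a) λ_max = b/T = 2.898×10⁻³/2.235×10⁴ = 1.297×10⁻⁷ m = 130 nm.
Surface area A = 4πR² = 4π(1.29×10¹⁰ m)² = 2.09117×10²¹ m².
(b) P = σAT⁴ = 5.670×10⁻⁸×2.09117×10²¹×(2.235×10⁴)⁴ = 2.96×10³¹ W.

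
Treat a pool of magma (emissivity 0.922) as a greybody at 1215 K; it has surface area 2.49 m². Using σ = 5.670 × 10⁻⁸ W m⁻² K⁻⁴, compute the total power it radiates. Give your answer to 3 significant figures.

Area A = 2.49 m².
P = εσAT⁴ = 0.922 × 5.670×10⁻⁸ × 2.49 × (1215)⁴ = 2.84×10⁵ W.

P ≈ 2.84×10⁵ W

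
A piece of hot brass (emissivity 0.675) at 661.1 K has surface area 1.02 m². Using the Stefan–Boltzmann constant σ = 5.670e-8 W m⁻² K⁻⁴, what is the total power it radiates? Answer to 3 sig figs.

Area A = 1.02 m².
P = εσAT⁴ = 0.675 × 5.670×10⁻⁸ × 1.02 × (661.1)⁴ = 7.46×10³ W.

P ≈ 7.46×10³ W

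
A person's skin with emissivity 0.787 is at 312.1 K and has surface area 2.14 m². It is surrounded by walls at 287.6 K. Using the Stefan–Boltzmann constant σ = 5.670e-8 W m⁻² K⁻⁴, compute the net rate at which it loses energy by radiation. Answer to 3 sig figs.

Area A = 2.14 m².
Net radiated power P_net = εσA(T⁴ − T₀⁴) = 0.787×5.670×10⁻⁸×2.14×(312.1⁴ − 287.6⁴).
T⁴ − T₀⁴ = 9.48801×10⁹ − 6.84157×10⁹ = 2.64644×10⁹ K⁴, so P_net = 253 W.

Net loss ≈ 253 W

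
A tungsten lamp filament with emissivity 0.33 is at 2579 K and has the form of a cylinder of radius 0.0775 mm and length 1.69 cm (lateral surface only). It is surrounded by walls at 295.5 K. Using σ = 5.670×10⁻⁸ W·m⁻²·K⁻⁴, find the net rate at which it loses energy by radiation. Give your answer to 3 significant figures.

Lateral area A = 2πrL = 2π×7.75×10⁻⁵×0.0169 = 8.22940×10⁻⁶ m².
Net radiated power P_net = εσA(T⁴ − T₀⁴) = 0.33×5.670×10⁻⁸×8.22940×10⁻⁶×(2579⁴ − 295.5⁴).
T⁴ − T₀⁴ = 4.42390×10¹³ − 7.62483×10⁹ = 4.42314×10¹³ K⁴, so P_net = 6.81 W.

Net loss ≈ 6.81 W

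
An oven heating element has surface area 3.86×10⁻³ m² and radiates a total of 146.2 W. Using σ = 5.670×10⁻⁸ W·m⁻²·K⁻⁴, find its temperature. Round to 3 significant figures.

Area A = 3.86×10⁻³ m².
P = σAT⁴ ⇒ T = (P/(σA))^(1/4) = (146.2/(5.670×10⁻⁸×3.86×10⁻³))^(1/4) = 904 K.

T ≈ 904 K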